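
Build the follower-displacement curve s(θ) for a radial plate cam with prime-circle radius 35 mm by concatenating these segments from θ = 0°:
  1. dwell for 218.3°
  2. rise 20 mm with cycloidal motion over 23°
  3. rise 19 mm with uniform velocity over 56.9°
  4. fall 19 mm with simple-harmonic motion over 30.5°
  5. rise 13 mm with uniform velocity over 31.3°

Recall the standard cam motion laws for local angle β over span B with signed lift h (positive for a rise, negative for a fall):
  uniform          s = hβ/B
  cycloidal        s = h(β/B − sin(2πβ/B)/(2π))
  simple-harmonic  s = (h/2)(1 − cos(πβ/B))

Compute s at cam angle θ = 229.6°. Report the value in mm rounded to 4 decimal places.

seg 1 [0°–218.3°] dwell: s stays 0.0000
seg 2 [218.3°–241.3°] cycloidal, h=20: θ=229.6° here. β=11.3, B=23. 20·(0.4913 − sin(2π·0.4913)/(2π)) = 9.6523 → s = 9.6523

9.6523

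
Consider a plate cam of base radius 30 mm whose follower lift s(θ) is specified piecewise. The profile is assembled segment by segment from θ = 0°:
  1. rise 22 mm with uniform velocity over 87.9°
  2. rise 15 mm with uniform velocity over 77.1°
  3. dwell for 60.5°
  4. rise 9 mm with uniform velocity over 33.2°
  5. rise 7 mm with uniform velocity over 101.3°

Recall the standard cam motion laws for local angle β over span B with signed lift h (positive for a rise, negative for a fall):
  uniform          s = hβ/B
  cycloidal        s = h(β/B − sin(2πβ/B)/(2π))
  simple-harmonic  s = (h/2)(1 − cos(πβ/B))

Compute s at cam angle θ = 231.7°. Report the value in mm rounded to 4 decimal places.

seg 1 [0°–87.9°] uniform, h=22: full span → s += 22 → s = 22.0000
seg 2 [87.9°–165°] uniform, h=15: full span → s += 15 → s = 37.0000
seg 3 [165°–225.5°] dwell: s stays 37.0000
seg 4 [225.5°–258.7°] uniform, h=9: θ=231.7° here. β=6.2, B=33.2. 9·6.2/33.2 = 1.6807 → s = 38.6807

38.6807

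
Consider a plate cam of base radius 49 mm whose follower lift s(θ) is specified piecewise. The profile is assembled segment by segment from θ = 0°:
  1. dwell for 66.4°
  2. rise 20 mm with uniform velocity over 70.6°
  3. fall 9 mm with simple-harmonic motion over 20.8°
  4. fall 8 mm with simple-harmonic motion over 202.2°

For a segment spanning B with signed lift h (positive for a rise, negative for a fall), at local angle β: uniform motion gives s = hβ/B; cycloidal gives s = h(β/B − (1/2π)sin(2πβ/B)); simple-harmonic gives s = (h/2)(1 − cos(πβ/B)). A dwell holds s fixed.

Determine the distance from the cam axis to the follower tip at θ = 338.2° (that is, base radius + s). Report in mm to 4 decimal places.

seg 1 [0°–66.4°] dwell: s stays 0.0000
seg 2 [66.4°–137°] uniform, h=20: full span → s += 20 → s = 20.0000
seg 3 [137°–157.8°] simple-harmonic, h=-9: full span → s += -9 → s = 11.0000
seg 4 [157.8°–360°] simple-harmonic, h=-8: θ=338.2° here. β=180.4, B=202.2. -8/2·(1 − cos(π·0.8922)) = -7.7727 → s = 3.2273
radial distance = base radius + s = 49 + 3.2273 = 52.2273

52.2273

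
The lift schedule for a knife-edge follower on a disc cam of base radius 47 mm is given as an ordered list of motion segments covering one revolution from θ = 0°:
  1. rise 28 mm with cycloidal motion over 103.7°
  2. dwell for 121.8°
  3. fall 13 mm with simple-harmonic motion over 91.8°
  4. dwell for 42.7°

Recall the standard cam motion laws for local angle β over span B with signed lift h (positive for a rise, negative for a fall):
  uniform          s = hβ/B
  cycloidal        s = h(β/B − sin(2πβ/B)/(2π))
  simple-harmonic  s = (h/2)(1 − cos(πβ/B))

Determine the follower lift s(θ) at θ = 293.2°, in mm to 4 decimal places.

seg 1 [0°–103.7°] cycloidal, h=28: full span → s += 28 → s = 28.0000
seg 2 [103.7°–225.5°] dwell: s stays 28.0000
seg 3 [225.5°–317.3°] simple-harmonic, h=-13: θ=293.2° here. β=67.7, B=91.8. -13/2·(1 − cos(π·0.7375)) = -10.9118 → s = 17.0882

17.0882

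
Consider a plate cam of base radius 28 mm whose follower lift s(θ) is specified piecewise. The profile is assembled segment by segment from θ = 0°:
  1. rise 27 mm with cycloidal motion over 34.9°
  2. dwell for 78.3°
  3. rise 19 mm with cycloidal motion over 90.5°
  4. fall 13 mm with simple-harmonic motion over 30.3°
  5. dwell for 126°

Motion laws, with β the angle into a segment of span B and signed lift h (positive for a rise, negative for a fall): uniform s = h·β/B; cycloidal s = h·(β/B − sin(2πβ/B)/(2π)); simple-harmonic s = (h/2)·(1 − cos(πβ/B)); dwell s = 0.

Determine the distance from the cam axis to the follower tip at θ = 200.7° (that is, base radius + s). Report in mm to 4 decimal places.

seg 1 [0°–34.9°] cycloidal, h=27: full span → s += 27 → s = 27.0000
seg 2 [34.9°–113.2°] dwell: s stays 27.0000
seg 3 [113.2°–203.7°] cycloidal, h=19: θ=200.7° here. β=87.5, B=90.5. 19·(0.9669 − sin(2π·0.9669)/(2π)) = 18.9955 → s = 45.9955
radial distance = base radius + s = 28 + 45.9955 = 73.9955

73.9955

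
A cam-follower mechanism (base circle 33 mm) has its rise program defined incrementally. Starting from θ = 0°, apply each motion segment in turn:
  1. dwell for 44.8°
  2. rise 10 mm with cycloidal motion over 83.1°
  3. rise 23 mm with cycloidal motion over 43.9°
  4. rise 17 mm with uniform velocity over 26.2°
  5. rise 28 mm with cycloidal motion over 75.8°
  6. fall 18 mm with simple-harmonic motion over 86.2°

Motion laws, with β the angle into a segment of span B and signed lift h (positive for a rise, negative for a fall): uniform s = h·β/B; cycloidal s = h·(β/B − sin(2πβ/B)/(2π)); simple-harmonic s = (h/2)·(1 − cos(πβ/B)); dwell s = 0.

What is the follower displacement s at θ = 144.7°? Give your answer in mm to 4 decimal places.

seg 1 [0°–44.8°] dwell: s stays 0.0000
seg 2 [44.8°–127.9°] cycloidal, h=10: full span → s += 10 → s = 10.0000
seg 3 [127.9°–171.8°] cycloidal, h=23: θ=144.7° here. β=16.8, B=43.9. 23·(0.3827 − sin(2π·0.3827)/(2π)) = 6.3414 → s = 16.3414

16.3414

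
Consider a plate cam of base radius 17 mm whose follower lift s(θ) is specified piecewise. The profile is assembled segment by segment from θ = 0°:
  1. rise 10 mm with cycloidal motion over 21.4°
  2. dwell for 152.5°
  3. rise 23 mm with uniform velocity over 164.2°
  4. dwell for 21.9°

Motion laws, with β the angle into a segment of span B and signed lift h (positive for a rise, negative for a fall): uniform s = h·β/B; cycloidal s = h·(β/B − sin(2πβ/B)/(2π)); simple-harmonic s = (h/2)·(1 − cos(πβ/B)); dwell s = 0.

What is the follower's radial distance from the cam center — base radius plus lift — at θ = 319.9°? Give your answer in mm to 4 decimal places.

seg 1 [0°–21.4°] cycloidal, h=10: full span → s += 10 → s = 10.0000
seg 2 [21.4°–173.9°] dwell: s stays 10.0000
seg 3 [173.9°–338.1°] uniform, h=23: θ=319.9° here. β=146, B=164.2. 23·146/164.2 = 20.4507 → s = 30.4507
radial distance = base radius + s = 17 + 30.4507 = 47.4507

47.4507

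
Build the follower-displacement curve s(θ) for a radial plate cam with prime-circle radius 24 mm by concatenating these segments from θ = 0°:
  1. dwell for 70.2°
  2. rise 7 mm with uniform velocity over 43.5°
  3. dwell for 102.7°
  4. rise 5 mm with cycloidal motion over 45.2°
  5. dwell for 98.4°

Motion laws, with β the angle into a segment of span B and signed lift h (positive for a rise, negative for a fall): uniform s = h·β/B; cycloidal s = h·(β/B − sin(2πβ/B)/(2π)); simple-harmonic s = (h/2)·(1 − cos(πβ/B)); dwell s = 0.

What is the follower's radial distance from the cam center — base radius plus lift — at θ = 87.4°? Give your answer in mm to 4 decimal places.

seg 1 [0°–70.2°] dwell: s stays 0.0000
seg 2 [70.2°–113.7°] uniform, h=7: θ=87.4° here. β=17.2, B=43.5. 7·17.2/43.5 = 2.7678 → s = 2.7678
radial distance = base radius + s = 24 + 2.7678 = 26.7678

26.7678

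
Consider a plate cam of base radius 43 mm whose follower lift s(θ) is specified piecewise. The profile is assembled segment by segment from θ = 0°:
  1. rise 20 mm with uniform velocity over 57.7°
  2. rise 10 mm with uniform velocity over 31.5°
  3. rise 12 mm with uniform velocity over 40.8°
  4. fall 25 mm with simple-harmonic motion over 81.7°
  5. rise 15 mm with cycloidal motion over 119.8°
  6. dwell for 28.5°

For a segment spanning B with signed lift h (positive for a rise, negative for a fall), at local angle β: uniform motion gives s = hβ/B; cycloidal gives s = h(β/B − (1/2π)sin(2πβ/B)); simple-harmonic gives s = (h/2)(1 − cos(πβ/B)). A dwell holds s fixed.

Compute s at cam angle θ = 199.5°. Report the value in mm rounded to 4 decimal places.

seg 1 [0°–57.7°] uniform, h=20: full span → s += 20 → s = 20.0000
seg 2 [57.7°–89.2°] uniform, h=10: full span → s += 10 → s = 30.0000
seg 3 [89.2°–130°] uniform, h=12: full span → s += 12 → s = 42.0000
seg 4 [130°–211.7°] simple-harmonic, h=-25: θ=199.5° here. β=69.5, B=81.7. -25/2·(1 − cos(π·0.8507)) = -23.6496 → s = 18.3504

18.3504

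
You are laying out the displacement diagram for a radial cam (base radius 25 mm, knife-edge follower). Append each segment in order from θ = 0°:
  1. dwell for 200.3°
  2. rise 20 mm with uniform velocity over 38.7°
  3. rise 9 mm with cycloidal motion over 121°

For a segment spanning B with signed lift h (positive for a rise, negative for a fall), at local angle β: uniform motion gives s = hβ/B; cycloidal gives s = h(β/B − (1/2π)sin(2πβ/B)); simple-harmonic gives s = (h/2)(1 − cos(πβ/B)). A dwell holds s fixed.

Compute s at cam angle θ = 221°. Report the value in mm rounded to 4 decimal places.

seg 1 [0°–200.3°] dwell: s stays 0.0000
seg 2 [200.3°–239°] uniform, h=20: θ=221° here. β=20.7, B=38.7. 20·20.7/38.7 = 10.6977 → s = 10.6977

10.6977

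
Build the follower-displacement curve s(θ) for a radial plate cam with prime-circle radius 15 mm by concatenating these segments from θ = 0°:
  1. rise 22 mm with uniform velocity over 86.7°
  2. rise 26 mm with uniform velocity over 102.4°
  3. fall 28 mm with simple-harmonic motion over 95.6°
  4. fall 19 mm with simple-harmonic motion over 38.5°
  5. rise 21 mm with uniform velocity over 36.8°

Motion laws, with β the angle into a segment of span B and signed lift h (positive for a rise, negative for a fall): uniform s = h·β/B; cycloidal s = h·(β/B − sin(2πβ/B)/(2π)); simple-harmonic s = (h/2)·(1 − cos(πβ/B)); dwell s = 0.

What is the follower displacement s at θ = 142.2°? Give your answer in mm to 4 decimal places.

seg 1 [0°–86.7°] uniform, h=22: full span → s += 22 → s = 22.0000
seg 2 [86.7°–189.1°] uniform, h=26: θ=142.2° here. β=55.5, B=102.4. 26·55.5/102.4 = 14.0918 → s = 36.0918

36.0918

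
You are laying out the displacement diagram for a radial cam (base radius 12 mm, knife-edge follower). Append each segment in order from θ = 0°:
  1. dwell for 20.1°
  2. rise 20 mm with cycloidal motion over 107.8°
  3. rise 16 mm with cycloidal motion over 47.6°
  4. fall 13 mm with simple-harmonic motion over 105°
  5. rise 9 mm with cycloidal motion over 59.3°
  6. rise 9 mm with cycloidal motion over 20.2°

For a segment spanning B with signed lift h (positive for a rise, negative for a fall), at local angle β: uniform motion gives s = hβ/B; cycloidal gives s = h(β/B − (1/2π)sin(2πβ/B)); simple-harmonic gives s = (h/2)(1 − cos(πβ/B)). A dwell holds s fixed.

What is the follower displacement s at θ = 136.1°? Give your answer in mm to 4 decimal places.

seg 1 [0°–20.1°] dwell: s stays 0.0000
seg 2 [20.1°–127.9°] cycloidal, h=20: full span → s += 20 → s = 20.0000
seg 3 [127.9°–175.5°] cycloidal, h=16: θ=136.1° here. β=8.2, B=47.6. 16·(0.1723 − sin(2π·0.1723)/(2π)) = 0.5075 → s = 20.5075

20.5075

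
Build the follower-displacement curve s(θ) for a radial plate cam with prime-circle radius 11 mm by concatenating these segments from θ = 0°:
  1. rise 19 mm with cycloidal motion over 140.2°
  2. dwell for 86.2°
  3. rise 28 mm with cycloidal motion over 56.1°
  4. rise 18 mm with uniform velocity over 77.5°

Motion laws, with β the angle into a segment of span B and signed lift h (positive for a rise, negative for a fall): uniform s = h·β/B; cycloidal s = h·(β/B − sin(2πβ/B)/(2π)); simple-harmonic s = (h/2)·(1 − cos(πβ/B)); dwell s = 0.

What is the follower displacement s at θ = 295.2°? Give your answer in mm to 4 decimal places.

seg 1 [0°–140.2°] cycloidal, h=19: full span → s += 19 → s = 19.0000
seg 2 [140.2°–226.4°] dwell: s stays 19.0000
seg 3 [226.4°–282.5°] cycloidal, h=28: full span → s += 28 → s = 47.0000
seg 4 [282.5°–360°] uniform, h=18: θ=295.2° here. β=12.7, B=77.5. 18·12.7/77.5 = 2.9497 → s = 49.9497

49.9497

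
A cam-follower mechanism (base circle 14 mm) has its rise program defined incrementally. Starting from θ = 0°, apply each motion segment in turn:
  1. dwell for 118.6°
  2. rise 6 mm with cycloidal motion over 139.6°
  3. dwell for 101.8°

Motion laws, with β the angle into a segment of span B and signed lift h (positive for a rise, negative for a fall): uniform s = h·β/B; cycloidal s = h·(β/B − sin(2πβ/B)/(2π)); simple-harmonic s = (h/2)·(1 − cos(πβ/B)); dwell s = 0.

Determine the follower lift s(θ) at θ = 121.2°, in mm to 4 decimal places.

seg 1 [0°–118.6°] dwell: s stays 0.0000
seg 2 [118.6°–258.2°] cycloidal, h=6: θ=121.2° here. β=2.6, B=139.6. 6·(0.0186 − sin(2π·0.0186)/(2π)) = 0.0003 → s = 0.0003

0.0003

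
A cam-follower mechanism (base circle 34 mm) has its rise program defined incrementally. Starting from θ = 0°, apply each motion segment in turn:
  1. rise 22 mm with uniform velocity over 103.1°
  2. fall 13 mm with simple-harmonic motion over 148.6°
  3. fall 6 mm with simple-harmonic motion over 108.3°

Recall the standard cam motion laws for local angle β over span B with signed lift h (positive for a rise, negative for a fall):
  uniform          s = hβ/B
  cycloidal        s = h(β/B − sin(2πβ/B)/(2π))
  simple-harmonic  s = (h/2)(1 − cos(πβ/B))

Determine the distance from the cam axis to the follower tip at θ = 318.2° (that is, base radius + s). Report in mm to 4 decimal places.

seg 1 [0°–103.1°] uniform, h=22: full span → s += 22 → s = 22.0000
seg 2 [103.1°–251.7°] simple-harmonic, h=-13: full span → s += -13 → s = 9.0000
seg 3 [251.7°–360°] simple-harmonic, h=-6: θ=318.2° here. β=66.5, B=108.3. -6/2·(1 − cos(π·0.6140)) = -4.0519 → s = 4.9481
radial distance = base radius + s = 34 + 4.9481 = 38.9481

38.9481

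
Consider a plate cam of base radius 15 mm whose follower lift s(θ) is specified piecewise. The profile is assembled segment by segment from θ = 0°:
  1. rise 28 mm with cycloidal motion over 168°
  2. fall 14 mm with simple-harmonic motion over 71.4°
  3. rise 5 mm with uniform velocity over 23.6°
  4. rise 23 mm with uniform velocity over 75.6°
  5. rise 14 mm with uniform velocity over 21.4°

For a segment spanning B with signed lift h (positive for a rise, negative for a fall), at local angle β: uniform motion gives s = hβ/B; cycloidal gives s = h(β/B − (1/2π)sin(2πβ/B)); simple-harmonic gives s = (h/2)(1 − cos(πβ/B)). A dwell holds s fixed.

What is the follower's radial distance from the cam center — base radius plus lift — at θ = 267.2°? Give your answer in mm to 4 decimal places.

seg 1 [0°–168°] cycloidal, h=28: full span → s += 28 → s = 28.0000
seg 2 [168°–239.4°] simple-harmonic, h=-14: full span → s += -14 → s = 14.0000
seg 3 [239.4°–263°] uniform, h=5: full span → s += 5 → s = 19.0000
seg 4 [263°–338.6°] uniform, h=23: θ=267.2° here. β=4.2, B=75.6. 23·4.2/75.6 = 1.2778 → s = 20.2778
radial distance = base radius + s = 15 + 20.2778 = 35.2778

35.2778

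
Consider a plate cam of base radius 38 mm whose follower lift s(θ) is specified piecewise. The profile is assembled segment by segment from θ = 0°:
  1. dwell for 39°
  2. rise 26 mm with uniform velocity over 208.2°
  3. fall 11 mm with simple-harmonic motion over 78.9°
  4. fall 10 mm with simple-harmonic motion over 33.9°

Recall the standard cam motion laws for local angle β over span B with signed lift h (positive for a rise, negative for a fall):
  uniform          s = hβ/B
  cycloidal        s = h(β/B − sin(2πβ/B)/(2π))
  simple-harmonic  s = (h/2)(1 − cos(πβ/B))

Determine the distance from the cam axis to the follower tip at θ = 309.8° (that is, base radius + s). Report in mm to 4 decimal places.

seg 1 [0°–39°] dwell: s stays 0.0000
seg 2 [39°–247.2°] uniform, h=26: full span → s += 26 → s = 26.0000
seg 3 [247.2°–326.1°] simple-harmonic, h=-11: θ=309.8° here. β=62.6, B=78.9. -11/2·(1 − cos(π·0.7934)) = -9.8817 → s = 16.1183
radial distance = base radius + s = 38 + 16.1183 = 54.1183

54.1183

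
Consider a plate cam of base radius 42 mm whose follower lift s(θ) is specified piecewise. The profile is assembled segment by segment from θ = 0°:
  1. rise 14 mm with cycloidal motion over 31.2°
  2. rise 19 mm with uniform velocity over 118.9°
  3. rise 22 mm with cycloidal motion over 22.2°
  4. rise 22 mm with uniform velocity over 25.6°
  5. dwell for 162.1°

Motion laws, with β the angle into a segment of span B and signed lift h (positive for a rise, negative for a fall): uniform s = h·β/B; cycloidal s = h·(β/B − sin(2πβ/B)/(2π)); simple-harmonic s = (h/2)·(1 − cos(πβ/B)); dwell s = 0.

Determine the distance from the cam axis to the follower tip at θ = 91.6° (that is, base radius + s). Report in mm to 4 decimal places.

seg 1 [0°–31.2°] cycloidal, h=14: full span → s += 14 → s = 14.0000
seg 2 [31.2°–150.1°] uniform, h=19: θ=91.6° here. β=60.4, B=118.9. 19·60.4/118.9 = 9.6518 → s = 23.6518
radial distance = base radius + s = 42 + 23.6518 = 65.6518

65.6518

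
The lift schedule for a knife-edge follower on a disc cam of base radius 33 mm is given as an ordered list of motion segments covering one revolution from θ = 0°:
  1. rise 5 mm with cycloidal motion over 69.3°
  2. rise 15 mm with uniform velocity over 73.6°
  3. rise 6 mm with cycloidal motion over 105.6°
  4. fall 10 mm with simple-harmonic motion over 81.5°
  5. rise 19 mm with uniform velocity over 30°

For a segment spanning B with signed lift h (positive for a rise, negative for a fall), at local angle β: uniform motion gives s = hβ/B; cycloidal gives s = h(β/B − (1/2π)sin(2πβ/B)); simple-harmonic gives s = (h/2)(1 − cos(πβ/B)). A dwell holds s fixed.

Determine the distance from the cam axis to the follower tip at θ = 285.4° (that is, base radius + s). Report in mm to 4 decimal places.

seg 1 [0°–69.3°] cycloidal, h=5: full span → s += 5 → s = 5.0000
seg 2 [69.3°–142.9°] uniform, h=15: full span → s += 15 → s = 20.0000
seg 3 [142.9°–248.5°] cycloidal, h=6: full span → s += 6 → s = 26.0000
seg 4 [248.5°–330°] simple-harmonic, h=-10: θ=285.4° here. β=36.9, B=81.5. -10/2·(1 − cos(π·0.4528)) = -4.2607 → s = 21.7393
radial distance = base radius + s = 33 + 21.7393 = 54.7393

54.7393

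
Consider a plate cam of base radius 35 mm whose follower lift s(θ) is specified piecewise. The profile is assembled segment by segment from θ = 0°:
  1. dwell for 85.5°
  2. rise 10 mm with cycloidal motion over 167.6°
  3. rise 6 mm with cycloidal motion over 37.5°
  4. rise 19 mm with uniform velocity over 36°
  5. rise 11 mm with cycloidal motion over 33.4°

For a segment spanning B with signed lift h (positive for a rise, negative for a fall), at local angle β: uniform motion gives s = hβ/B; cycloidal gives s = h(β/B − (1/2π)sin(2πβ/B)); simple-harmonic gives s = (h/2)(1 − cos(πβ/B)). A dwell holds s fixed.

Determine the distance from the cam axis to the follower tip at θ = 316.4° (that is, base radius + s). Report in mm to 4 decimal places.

seg 1 [0°–85.5°] dwell: s stays 0.0000
seg 2 [85.5°–253.1°] cycloidal, h=10: full span → s += 10 → s = 10.0000
seg 3 [253.1°–290.6°] cycloidal, h=6: full span → s += 6 → s = 16.0000
seg 4 [290.6°–326.6°] uniform, h=19: θ=316.4° here. β=25.8, B=36. 19·25.8/36 = 13.6167 → s = 29.6167
radial distance = base radius + s = 35 + 29.6167 = 64.6167

64.6167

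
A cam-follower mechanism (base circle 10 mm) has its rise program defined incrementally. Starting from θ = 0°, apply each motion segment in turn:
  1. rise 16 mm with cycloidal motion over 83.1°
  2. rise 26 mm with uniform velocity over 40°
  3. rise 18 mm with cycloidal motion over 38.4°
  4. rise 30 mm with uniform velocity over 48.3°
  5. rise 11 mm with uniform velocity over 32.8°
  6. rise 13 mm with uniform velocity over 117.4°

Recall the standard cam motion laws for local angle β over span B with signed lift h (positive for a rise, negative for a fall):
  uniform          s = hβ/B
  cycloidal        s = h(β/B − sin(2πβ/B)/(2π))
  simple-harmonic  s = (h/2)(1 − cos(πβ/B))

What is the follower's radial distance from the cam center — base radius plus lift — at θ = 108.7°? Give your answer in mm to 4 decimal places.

seg 1 [0°–83.1°] cycloidal, h=16: full span → s += 16 → s = 16.0000
seg 2 [83.1°–123.1°] uniform, h=26: θ=108.7° here. β=25.6, B=40. 26·25.6/40 = 16.6400 → s = 32.6400
radial distance = base radius + s = 10 + 32.6400 = 42.6400

42.6400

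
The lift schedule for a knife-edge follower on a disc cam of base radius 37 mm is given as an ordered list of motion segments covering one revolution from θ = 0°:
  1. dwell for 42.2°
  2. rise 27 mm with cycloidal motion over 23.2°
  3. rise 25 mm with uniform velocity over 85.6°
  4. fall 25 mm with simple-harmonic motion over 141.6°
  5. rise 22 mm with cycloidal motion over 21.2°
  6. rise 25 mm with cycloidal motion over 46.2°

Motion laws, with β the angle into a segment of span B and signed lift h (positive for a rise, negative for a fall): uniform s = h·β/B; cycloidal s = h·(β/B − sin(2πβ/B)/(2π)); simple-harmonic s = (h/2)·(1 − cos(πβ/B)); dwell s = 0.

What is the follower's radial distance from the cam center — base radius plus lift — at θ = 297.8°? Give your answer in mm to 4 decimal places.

seg 1 [0°–42.2°] dwell: s stays 0.0000
seg 2 [42.2°–65.4°] cycloidal, h=27: full span → s += 27 → s = 27.0000
seg 3 [65.4°–151°] uniform, h=25: full span → s += 25 → s = 52.0000
seg 4 [151°–292.6°] simple-harmonic, h=-25: full span → s += -25 → s = 27.0000
seg 5 [292.6°–313.8°] cycloidal, h=22: θ=297.8° here. β=5.2, B=21.2. 22·(0.2453 − sin(2π·0.2453)/(2π)) = 1.8964 → s = 28.8964
radial distance = base radius + s = 37 + 28.8964 = 65.8964

65.8964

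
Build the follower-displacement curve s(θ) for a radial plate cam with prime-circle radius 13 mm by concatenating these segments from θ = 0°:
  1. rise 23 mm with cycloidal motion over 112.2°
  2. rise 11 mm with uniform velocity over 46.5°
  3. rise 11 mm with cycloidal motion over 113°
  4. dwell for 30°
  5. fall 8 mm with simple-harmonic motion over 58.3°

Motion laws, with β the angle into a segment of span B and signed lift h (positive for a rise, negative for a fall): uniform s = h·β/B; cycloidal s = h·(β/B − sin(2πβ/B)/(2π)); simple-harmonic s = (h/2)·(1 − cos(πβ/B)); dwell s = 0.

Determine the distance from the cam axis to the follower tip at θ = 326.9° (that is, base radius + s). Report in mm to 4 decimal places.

seg 1 [0°–112.2°] cycloidal, h=23: full span → s += 23 → s = 23.0000
seg 2 [112.2°–158.7°] uniform, h=11: full span → s += 11 → s = 34.0000
seg 3 [158.7°–271.7°] cycloidal, h=11: full span → s += 11 → s = 45.0000
seg 4 [271.7°–301.7°] dwell: s stays 45.0000
seg 5 [301.7°–360°] simple-harmonic, h=-8: θ=326.9° here. β=25.2, B=58.3. -8/2·(1 − cos(π·0.4322)) = -3.1550 → s = 41.8450
radial distance = base radius + s = 13 + 41.8450 = 54.8450

54.8450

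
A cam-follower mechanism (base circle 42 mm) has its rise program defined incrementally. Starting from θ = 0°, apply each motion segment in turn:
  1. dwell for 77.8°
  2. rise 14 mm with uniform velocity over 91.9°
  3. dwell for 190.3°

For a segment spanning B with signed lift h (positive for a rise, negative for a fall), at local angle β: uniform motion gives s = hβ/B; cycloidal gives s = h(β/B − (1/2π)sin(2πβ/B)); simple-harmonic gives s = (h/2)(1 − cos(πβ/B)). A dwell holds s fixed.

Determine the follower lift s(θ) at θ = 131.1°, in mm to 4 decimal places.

seg 1 [0°–77.8°] dwell: s stays 0.0000
seg 2 [77.8°–169.7°] uniform, h=14: θ=131.1° here. β=53.3, B=91.9. 14·53.3/91.9 = 8.1197 → s = 8.1197

8.1197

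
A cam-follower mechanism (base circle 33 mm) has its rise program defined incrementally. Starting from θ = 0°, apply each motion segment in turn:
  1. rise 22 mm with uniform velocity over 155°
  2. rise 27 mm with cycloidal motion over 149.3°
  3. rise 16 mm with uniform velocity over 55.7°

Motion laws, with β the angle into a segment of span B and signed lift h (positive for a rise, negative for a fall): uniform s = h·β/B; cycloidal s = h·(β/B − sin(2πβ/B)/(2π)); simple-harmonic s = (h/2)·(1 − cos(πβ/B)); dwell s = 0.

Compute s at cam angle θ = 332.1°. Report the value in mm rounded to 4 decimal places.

seg 1 [0°–155°] uniform, h=22: full span → s += 22 → s = 22.0000
seg 2 [155°–304.3°] cycloidal, h=27: full span → s += 27 → s = 49.0000
seg 3 [304.3°–360°] uniform, h=16: θ=332.1° here. β=27.8, B=55.7. 16·27.8/55.7 = 7.9856 → s = 56.9856

56.9856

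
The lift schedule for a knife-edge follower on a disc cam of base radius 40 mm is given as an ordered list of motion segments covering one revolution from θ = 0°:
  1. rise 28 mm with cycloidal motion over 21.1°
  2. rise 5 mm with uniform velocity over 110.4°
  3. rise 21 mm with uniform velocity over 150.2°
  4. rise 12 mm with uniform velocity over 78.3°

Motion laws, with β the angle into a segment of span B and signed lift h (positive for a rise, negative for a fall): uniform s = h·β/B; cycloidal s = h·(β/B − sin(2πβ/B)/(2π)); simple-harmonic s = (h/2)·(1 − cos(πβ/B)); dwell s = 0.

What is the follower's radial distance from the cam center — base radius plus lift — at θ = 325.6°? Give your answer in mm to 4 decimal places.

seg 1 [0°–21.1°] cycloidal, h=28: full span → s += 28 → s = 28.0000
seg 2 [21.1°–131.5°] uniform, h=5: full span → s += 5 → s = 33.0000
seg 3 [131.5°–281.7°] uniform, h=21: full span → s += 21 → s = 54.0000
seg 4 [281.7°–360°] uniform, h=12: θ=325.6° here. β=43.9, B=78.3. 12·43.9/78.3 = 6.7280 → s = 60.7280
radial distance = base radius + s = 40 + 60.7280 = 100.7280

100.7280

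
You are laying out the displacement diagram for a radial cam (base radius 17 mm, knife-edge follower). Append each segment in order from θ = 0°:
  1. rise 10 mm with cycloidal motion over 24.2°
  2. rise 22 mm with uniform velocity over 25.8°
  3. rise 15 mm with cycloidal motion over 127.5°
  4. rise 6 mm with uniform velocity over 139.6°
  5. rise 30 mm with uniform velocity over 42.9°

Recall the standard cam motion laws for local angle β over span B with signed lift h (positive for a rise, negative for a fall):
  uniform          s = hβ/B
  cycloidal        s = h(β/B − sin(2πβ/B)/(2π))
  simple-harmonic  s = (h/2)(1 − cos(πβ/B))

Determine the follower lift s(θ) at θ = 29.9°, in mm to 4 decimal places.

seg 1 [0°–24.2°] cycloidal, h=10: full span → s += 10 → s = 10.0000
seg 2 [24.2°–50°] uniform, h=22: θ=29.9° here. β=5.7, B=25.8. 22·5.7/25.8 = 4.8605 → s = 14.8605

14.8605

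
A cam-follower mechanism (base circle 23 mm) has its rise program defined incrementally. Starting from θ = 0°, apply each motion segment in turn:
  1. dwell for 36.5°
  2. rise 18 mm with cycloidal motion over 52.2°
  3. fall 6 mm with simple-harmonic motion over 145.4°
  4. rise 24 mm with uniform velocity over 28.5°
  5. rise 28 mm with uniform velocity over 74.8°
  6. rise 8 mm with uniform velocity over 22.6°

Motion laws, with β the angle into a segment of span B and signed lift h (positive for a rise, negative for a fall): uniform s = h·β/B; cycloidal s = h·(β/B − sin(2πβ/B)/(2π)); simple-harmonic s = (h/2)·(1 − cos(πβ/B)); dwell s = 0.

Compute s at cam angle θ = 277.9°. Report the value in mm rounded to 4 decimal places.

seg 1 [0°–36.5°] dwell: s stays 0.0000
seg 2 [36.5°–88.7°] cycloidal, h=18: full span → s += 18 → s = 18.0000
seg 3 [88.7°–234.1°] simple-harmonic, h=-6: full span → s += -6 → s = 12.0000
seg 4 [234.1°–262.6°] uniform, h=24: full span → s += 24 → s = 36.0000
seg 5 [262.6°–337.4°] uniform, h=28: θ=277.9° here. β=15.3, B=74.8. 28·15.3/74.8 = 5.7273 → s = 41.7273

41.7273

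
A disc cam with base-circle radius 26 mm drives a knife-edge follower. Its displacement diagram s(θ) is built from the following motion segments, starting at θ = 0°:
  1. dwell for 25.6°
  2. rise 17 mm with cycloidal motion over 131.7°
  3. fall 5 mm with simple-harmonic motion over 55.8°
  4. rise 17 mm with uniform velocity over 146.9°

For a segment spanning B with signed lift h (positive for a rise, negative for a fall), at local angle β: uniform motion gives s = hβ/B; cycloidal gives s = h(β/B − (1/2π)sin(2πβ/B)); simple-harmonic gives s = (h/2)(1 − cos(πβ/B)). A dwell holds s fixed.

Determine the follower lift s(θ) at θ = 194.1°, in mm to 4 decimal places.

seg 1 [0°–25.6°] dwell: s stays 0.0000
seg 2 [25.6°–157.3°] cycloidal, h=17: full span → s += 17 → s = 17.0000
seg 3 [157.3°–213.1°] simple-harmonic, h=-5: θ=194.1° here. β=36.8, B=55.8. -5/2·(1 − cos(π·0.6595)) = -3.7009 → s = 13.2991

13.2991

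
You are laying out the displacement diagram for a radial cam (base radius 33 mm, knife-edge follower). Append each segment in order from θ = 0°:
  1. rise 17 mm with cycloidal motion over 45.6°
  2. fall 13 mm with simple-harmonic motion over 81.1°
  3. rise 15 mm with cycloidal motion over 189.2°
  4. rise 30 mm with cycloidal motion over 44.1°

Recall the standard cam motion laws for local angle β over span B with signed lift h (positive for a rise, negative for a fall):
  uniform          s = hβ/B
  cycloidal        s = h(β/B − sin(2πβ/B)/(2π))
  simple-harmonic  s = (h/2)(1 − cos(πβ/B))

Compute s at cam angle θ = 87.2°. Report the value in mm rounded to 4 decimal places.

seg 1 [0°–45.6°] cycloidal, h=17: full span → s += 17 → s = 17.0000
seg 2 [45.6°–126.7°] simple-harmonic, h=-13: θ=87.2° here. β=41.6, B=81.1. -13/2·(1 − cos(π·0.5129)) = -6.7643 → s = 10.2357

10.2357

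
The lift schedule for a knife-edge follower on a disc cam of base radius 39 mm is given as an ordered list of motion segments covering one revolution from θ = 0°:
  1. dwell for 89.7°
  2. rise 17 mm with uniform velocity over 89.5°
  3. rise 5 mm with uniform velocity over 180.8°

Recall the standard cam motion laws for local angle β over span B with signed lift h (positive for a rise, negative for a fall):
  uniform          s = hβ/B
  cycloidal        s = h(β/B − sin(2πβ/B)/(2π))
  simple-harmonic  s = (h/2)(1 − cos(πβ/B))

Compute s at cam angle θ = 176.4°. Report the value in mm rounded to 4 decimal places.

seg 1 [0°–89.7°] dwell: s stays 0.0000
seg 2 [89.7°–179.2°] uniform, h=17: θ=176.4° here. β=86.7, B=89.5. 17·86.7/89.5 = 16.4682 → s = 16.4682

16.4682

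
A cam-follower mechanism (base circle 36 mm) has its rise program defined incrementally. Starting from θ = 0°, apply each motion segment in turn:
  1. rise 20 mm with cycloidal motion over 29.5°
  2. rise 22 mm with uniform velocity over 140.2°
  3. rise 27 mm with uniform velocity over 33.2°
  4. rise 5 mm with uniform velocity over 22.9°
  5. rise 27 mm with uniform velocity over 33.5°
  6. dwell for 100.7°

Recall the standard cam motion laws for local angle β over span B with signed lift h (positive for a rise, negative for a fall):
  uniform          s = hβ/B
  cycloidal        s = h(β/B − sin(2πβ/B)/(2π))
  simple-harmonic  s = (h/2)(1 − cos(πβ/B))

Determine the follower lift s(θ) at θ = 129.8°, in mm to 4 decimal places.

seg 1 [0°–29.5°] cycloidal, h=20: full span → s += 20 → s = 20.0000
seg 2 [29.5°–169.7°] uniform, h=22: θ=129.8° here. β=100.3, B=140.2. 22·100.3/140.2 = 15.7389 → s = 35.7389

35.7389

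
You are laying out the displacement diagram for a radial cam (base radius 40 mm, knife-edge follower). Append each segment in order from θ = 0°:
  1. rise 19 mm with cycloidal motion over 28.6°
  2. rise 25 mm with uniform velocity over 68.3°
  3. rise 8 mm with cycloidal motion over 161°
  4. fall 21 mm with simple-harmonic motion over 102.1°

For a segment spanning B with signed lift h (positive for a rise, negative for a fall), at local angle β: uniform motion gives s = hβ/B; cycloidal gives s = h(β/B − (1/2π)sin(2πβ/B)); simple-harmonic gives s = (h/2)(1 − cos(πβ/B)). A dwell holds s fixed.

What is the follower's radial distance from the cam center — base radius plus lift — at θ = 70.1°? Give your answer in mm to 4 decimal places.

seg 1 [0°–28.6°] cycloidal, h=19: full span → s += 19 → s = 19.0000
seg 2 [28.6°–96.9°] uniform, h=25: θ=70.1° here. β=41.5, B=68.3. 25·41.5/68.3 = 15.1903 → s = 34.1903
radial distance = base radius + s = 40 + 34.1903 = 74.1903

74.1903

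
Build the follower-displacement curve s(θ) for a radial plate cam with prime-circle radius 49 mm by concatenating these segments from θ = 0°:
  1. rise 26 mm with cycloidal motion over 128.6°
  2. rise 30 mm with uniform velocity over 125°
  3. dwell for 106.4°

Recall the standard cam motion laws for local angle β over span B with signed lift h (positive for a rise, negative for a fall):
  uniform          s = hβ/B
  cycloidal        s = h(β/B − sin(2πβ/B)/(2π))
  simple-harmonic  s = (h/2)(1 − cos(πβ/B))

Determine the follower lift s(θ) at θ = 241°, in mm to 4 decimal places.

seg 1 [0°–128.6°] cycloidal, h=26: full span → s += 26 → s = 26.0000
seg 2 [128.6°–253.6°] uniform, h=30: θ=241° here. β=112.4, B=125. 30·112.4/125 = 26.9760 → s = 52.9760

52.9760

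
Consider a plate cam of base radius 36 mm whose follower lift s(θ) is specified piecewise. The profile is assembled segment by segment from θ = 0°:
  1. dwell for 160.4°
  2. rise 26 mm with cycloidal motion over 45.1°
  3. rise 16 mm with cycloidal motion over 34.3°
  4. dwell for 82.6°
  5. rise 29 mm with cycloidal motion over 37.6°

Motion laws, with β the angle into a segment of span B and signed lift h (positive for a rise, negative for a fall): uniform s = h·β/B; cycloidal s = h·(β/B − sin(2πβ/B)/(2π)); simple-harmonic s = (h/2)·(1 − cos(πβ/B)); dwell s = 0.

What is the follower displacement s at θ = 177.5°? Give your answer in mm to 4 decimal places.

seg 1 [0°–160.4°] dwell: s stays 0.0000
seg 2 [160.4°–205.5°] cycloidal, h=26: θ=177.5° here. β=17.1, B=45.1. 26·(0.3792 − sin(2π·0.3792)/(2π)) = 7.0095 → s = 7.0095

7.0095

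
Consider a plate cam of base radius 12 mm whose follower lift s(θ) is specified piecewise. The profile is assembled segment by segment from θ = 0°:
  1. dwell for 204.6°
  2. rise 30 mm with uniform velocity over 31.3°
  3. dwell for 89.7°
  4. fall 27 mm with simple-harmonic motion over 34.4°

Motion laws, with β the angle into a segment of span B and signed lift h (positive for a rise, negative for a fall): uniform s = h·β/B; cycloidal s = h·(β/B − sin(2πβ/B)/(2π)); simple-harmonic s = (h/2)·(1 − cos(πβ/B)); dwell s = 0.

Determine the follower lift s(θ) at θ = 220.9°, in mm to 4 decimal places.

seg 1 [0°–204.6°] dwell: s stays 0.0000
seg 2 [204.6°–235.9°] uniform, h=30: θ=220.9° here. β=16.3, B=31.3. 30·16.3/31.3 = 15.6230 → s = 15.6230

15.6230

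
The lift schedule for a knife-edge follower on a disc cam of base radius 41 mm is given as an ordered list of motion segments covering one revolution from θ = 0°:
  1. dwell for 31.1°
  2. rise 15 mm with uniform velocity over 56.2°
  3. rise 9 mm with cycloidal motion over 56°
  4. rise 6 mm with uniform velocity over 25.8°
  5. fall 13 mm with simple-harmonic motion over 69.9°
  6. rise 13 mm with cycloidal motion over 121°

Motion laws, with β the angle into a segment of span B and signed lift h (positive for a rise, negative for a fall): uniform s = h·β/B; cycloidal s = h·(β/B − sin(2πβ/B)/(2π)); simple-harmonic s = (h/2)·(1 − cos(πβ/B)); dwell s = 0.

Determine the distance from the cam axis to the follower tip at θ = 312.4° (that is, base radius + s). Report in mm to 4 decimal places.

seg 1 [0°–31.1°] dwell: s stays 0.0000
seg 2 [31.1°–87.3°] uniform, h=15: full span → s += 15 → s = 15.0000
seg 3 [87.3°–143.3°] cycloidal, h=9: full span → s += 9 → s = 24.0000
seg 4 [143.3°–169.1°] uniform, h=6: full span → s += 6 → s = 30.0000
seg 5 [169.1°–239°] simple-harmonic, h=-13: full span → s += -13 → s = 17.0000
seg 6 [239°–360°] cycloidal, h=13: θ=312.4° here. β=73.4, B=121. 13·(0.6066 − sin(2π·0.6066)/(2π)) = 9.1706 → s = 26.1706
radial distance = base radius + s = 41 + 26.1706 = 67.1706

67.1706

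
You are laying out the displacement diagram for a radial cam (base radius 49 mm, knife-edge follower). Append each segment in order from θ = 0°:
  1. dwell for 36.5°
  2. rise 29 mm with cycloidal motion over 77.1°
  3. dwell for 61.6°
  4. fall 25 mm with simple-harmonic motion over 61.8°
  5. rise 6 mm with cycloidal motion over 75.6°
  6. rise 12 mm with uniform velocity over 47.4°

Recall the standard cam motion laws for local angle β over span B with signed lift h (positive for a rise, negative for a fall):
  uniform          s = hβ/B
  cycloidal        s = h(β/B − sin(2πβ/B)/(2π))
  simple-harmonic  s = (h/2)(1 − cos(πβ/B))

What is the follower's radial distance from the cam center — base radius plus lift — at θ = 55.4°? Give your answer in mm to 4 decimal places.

seg 1 [0°–36.5°] dwell: s stays 0.0000
seg 2 [36.5°–113.6°] cycloidal, h=29: θ=55.4° here. β=18.9, B=77.1. 29·(0.2451 − sin(2π·0.2451)/(2π)) = 2.4956 → s = 2.4956
radial distance = base radius + s = 49 + 2.4956 = 51.4956

51.4956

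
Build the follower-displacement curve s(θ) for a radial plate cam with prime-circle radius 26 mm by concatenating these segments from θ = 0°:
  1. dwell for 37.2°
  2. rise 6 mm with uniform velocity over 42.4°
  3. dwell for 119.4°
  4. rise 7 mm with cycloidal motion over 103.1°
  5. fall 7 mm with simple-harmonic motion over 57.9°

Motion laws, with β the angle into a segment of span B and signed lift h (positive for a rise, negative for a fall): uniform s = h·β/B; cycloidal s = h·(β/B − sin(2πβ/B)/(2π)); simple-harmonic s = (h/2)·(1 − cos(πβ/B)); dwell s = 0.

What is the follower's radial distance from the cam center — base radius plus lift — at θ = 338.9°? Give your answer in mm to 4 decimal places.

seg 1 [0°–37.2°] dwell: s stays 0.0000
seg 2 [37.2°–79.6°] uniform, h=6: full span → s += 6 → s = 6.0000
seg 3 [79.6°–199°] dwell: s stays 6.0000
seg 4 [199°–302.1°] cycloidal, h=7: full span → s += 7 → s = 13.0000
seg 5 [302.1°–360°] simple-harmonic, h=-7: θ=338.9° here. β=36.8, B=57.9. -7/2·(1 − cos(π·0.6356)) = -4.9461 → s = 8.0539
radial distance = base radius + s = 26 + 8.0539 = 34.0539

34.0539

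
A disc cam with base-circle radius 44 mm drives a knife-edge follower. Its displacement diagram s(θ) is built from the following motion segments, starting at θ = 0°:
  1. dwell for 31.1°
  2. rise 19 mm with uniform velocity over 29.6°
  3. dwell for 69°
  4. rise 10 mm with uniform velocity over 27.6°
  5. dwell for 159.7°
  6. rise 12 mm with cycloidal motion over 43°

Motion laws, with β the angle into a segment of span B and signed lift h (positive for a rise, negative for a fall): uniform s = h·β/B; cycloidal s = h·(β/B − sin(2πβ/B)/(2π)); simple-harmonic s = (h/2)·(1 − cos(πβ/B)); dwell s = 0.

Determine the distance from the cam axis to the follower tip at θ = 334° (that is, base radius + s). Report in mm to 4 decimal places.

seg 1 [0°–31.1°] dwell: s stays 0.0000
seg 2 [31.1°–60.7°] uniform, h=19: full span → s += 19 → s = 19.0000
seg 3 [60.7°–129.7°] dwell: s stays 19.0000
seg 4 [129.7°–157.3°] uniform, h=10: full span → s += 10 → s = 29.0000
seg 5 [157.3°–317°] dwell: s stays 29.0000
seg 6 [317°–360°] cycloidal, h=12: θ=334° here. β=17, B=43. 12·(0.3953 − sin(2π·0.3953)/(2π)) = 3.5769 → s = 32.5769
radial distance = base radius + s = 44 + 32.5769 = 76.5769

76.5769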